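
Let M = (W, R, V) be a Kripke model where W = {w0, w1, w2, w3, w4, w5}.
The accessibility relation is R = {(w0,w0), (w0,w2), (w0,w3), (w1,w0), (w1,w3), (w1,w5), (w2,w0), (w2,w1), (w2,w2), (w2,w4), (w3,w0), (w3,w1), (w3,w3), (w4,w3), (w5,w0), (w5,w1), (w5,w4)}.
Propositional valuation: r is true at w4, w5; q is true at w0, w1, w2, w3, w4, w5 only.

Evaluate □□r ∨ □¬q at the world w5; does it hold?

At w5: □□r is false, □¬q is false, so □□r ∨ □¬q is false.
  At w5: □□r requires □r at every successor {w0, w1, w4}.
    □r fails at w0, so □□r is false at w5.
      At w0: □r requires r at every successor {w0, w2, w3}.
        r fails at w0, so □r is false at w0.
  At w5: □¬q requires ¬q at every successor {w0, w1, w4}.
    ¬q fails at w0, so □¬q is false at w5.

No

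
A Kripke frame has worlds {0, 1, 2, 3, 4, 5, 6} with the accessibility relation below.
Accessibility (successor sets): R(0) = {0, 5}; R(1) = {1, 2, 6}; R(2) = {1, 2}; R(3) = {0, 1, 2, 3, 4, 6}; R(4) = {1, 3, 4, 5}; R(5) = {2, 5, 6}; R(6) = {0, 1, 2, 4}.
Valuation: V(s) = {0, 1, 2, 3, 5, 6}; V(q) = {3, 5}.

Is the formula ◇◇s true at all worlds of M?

Let φ = ◇◇s. Evaluate φ at each world:
  0 (successors {0, 5}): φ is true.
  1 (successors {1, 2, 6}): φ is true.
  2 (successors {1, 2}): φ is true.
  3 (successors {0, 1, 2, 3, 4, 6}): φ is true.
  4 (successors {1, 3, 4, 5}): φ is true.
  5 (successors {2, 5, 6}): φ is true.
  6 (successors {0, 1, 2, 4}): φ is true.
For instance, at 4:
  At 4: ◇◇s requires ◇s at some successor in {1, 3, 4, 5}.
    ◇s holds at 1, so ◇◇s is true at 4.
      At 1: ◇s requires s at some successor in {1, 2, 6}.
        s holds at 1, so ◇s is true at 1.

Yes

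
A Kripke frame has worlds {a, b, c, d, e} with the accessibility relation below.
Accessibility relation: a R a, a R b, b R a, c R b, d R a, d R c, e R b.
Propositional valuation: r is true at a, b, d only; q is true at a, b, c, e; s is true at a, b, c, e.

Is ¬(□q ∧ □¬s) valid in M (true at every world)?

Let φ = ¬(□q ∧ □¬s). Evaluate φ at each world:
  a (successors {a, b}): φ is true.
  b (successors {a}): φ is true.
  c (successors {b}): φ is true.
  d (successors {a, c}): φ is true.
  e (successors {b}): φ is true.
For instance, at d:
  At d: □q ∧ □¬s is false, so ¬(□q ∧ □¬s) is true.
    At d: □q is true, □¬s is false, so □q ∧ □¬s is false.
      At d: □q requires q at every successor {a, c}.
        At a: q is true.
        At c: q is true.
      So □q is true at d.
      At d: □¬s requires ¬s at every successor {a, c}.
        ¬s fails at a, so □¬s is false at d.

Yes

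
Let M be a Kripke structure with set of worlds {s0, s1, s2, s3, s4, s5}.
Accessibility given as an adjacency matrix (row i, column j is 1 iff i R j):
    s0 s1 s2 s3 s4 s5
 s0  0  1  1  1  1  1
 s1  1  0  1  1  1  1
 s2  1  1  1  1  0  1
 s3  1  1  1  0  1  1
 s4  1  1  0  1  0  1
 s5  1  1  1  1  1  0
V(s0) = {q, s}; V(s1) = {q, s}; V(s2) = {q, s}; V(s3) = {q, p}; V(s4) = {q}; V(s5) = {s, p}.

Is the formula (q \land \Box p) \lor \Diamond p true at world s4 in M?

Yes

At s4: q \land \Box p is false, \Diamond p is true, so (q \land \Box p) \lor \Diamond p is true.
  At s4: q is true, \Box p is false, so q \land \Box p is false.
    At s4: \Box p requires p at every successor {s0, s1, s3, s5}.
      p fails at s0, so \Box p is false at s4.
  At s4: \Diamond p requires p at some successor in {s0, s1, s3, s5}.
    p holds at s3, so \Diamond p is true at s4.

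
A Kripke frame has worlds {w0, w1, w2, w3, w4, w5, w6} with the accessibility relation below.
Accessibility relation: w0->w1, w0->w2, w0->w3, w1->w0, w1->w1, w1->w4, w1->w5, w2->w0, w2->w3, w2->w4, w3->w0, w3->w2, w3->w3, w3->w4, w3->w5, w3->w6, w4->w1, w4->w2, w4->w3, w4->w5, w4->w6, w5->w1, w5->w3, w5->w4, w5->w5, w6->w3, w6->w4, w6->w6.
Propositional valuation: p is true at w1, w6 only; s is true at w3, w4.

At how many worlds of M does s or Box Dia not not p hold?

Let φ = s or Box Dia not not p. Evaluate φ at each world:
  w0 (successors {w1, w2, w3}): φ is false.
  w1 (successors {w0, w1, w4, w5}): φ is true.
  w2 (successors {w0, w3, w4}): φ is true.
  w3 (successors {w0, w2, w3, w4, w5, w6}): φ is true.
  w4 (successors {w1, w2, w3, w5, w6}): φ is true.
  w5 (successors {w1, w3, w4, w5}): φ is true.
  w6 (successors {w3, w4, w6}): φ is true.
For instance, at w4:
  At w4: s is true, Box Dia not not p is false, so s or Box Dia not not p is true.
    At w4: Box Dia not not p requires Dia not not p at every successor {w1, w2, w3, w5, w6}.
      Dia not not p fails at w2, so Box Dia not not p is false at w4.
Satisfying worlds: {w1, w2, w3, w4, w5, w6}

6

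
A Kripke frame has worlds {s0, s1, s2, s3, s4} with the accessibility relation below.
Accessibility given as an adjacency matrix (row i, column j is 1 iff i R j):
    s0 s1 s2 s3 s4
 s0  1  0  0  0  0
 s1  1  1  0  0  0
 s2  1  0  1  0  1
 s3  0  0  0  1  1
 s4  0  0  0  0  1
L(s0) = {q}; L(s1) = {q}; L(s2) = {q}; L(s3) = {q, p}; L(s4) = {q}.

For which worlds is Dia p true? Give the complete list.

Let φ = Dia p. Evaluate φ at each world:
  s0 (successors {s0}): φ is false.
  s1 (successors {s0, s1}): φ is false.
  s2 (successors {s0, s2, s4}): φ is false.
  s3 (successors {s3, s4}): φ is true.
  s4 (successors {s4}): φ is false.
For instance, at s0:
  At s0: Dia p requires p at some successor in {s0}.
    At s0: p is false.
  So Dia p is false at s0.
Satisfying worlds: {s3}

s3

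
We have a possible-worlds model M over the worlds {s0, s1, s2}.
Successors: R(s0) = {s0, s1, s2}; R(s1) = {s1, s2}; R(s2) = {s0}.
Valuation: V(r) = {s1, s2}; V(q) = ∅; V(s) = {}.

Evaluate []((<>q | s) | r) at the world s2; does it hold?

No

At s2: []((<>q | s) | r) requires (<>q | s) | r at every successor {s0}.
  (<>q | s) | r fails at s0, so []((<>q | s) | r) is false at s2.
    At s0: <>q | s is false, r is false, so (<>q | s) | r is false.
      At s0: <>q is false, s is false, so <>q | s is false.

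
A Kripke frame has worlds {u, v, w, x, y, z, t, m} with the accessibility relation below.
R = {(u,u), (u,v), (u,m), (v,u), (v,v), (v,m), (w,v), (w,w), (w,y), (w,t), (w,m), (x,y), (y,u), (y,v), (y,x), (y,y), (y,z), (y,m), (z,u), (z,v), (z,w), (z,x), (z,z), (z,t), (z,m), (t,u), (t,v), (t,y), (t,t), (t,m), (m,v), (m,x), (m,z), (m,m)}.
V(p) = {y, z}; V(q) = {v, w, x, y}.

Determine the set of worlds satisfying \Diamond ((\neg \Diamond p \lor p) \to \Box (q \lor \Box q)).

Let φ = \Diamond ((\neg \Diamond p \lor p) \to \Box (q \lor \Box q)). Evaluate φ at each world:
  u (successors {u, v, m}): φ is true.
  v (successors {u, v, m}): φ is true.
  w (successors {v, w, y, t, m}): φ is true.
  x (successors {y}): φ is false.
  y (successors {u, v, x, y, z, m}): φ is true.
  z (successors {u, v, w, x, z, t, m}): φ is true.
  t (successors {u, v, y, t, m}): φ is true.
  m (successors {v, x, z, m}): φ is true.
For instance, at v:
  At v: \Diamond ((\neg \Diamond p \lor p) \to \Box (q \lor \Box q)) requires (\neg \Diamond p \lor p) \to \Box (q \lor \Box q) at some successor in {u, v, m}.
    (\neg \Diamond p \lor p) \to \Box (q \lor \Box q) holds at m, so \Diamond ((\neg \Diamond p \lor p) \to \Box (q \lor \Box q)) is true at v.
      At m: \neg \Diamond p \lor p is false, \Box (q \lor \Box q) is false, so (\neg \Diamond p \lor p) \to \Box (q \lor \Box q) is true.
Satisfying worlds: {u, v, w, y, z, t, m}

u, v, w, y, z, t, m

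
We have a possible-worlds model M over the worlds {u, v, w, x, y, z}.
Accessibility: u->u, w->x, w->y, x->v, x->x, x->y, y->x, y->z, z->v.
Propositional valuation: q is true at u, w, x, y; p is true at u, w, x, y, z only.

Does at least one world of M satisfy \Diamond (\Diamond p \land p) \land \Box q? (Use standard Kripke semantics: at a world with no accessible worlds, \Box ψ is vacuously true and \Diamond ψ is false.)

Let φ = \Diamond (\Diamond p \land p) \land \Box q. Evaluate φ at each world:
  u (successors {u}): φ is true.
  v (successors ∅): φ is false.
  w (successors {x, y}): φ is true.
  x (successors {v, x, y}): φ is false.
  y (successors {x, z}): φ is false.
  z (successors {v}): φ is false.
Detail at u (witness):
  At u: \Diamond (\Diamond p \land p) is true, \Box q is true, so \Diamond (\Diamond p \land p) \land \Box q is true.
    At u: \Diamond (\Diamond p \land p) requires \Diamond p \land p at some successor in {u}.
      \Diamond p \land p holds at u, so \Diamond (\Diamond p \land p) is true at u.
    At u: \Box q requires q at every successor {u}.
      At u: q is true.
    So \Box q is true at u.

Yes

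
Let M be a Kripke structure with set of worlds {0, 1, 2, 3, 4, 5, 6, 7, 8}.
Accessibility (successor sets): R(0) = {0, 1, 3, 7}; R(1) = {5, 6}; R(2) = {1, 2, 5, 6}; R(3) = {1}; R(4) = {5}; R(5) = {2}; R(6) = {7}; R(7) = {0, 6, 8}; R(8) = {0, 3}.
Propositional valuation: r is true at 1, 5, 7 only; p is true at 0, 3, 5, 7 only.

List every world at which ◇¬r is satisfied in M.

0, 1, 2, 5, 7, 8

Let φ = ◇¬r. Evaluate φ at each world:
  0 (successors {0, 1, 3, 7}): φ is true.
  1 (successors {5, 6}): φ is true.
  2 (successors {1, 2, 5, 6}): φ is true.
  3 (successors {1}): φ is false.
  4 (successors {5}): φ is false.
  5 (successors {2}): φ is true.
  6 (successors {7}): φ is false.
  7 (successors {0, 6, 8}): φ is true.
  8 (successors {0, 3}): φ is true.
For instance, at 6:
  At 6: ◇¬r requires ¬r at some successor in {7}.
    At 7: ¬r is false.
  So ◇¬r is false at 6.
Satisfying worlds: {0, 1, 2, 5, 7, 8}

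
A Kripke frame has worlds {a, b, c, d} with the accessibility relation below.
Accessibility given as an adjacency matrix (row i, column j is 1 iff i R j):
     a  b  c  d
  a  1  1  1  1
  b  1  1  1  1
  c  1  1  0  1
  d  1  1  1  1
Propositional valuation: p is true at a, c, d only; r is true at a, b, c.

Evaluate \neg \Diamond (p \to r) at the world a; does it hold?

No

Recall that \Diamond ψ holds at a world iff ψ holds at some accessible world.
At a: \Diamond (p \to r) is true, so \neg \Diamond (p \to r) is false.
  At a: \Diamond (p \to r) requires p \to r at some successor in {a, b, c, d}.
    p \to r holds at a, so \Diamond (p \to r) is true at a.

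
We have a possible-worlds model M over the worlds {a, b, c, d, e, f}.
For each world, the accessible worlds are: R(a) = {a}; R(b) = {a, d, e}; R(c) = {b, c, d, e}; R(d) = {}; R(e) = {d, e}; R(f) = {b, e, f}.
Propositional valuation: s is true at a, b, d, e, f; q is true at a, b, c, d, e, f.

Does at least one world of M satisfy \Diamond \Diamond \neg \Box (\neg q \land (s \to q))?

Yes

Let φ = \Diamond \Diamond \neg \Box (\neg q \land (s \to q)). Evaluate φ at each world:
  a (successors {a}): φ is true.
  b (successors {a, d, e}): φ is true.
  c (successors {b, c, d, e}): φ is true.
  d (successors ∅): φ is false.
  e (successors {d, e}): φ is true.
  f (successors {b, e, f}): φ is true.
Detail at a (witness):
  At a: \Diamond \Diamond \neg \Box (\neg q \land (s \to q)) requires \Diamond \neg \Box (\neg q \land (s \to q)) at some successor in {a}.
    \Diamond \neg \Box (\neg q \land (s \to q)) holds at a, so \Diamond \Diamond \neg \Box (\neg q \land (s \to q)) is true at a.
      At a: \Diamond \neg \Box (\neg q \land (s \to q)) requires \neg \Box (\neg q \land (s \to q)) at some successor in {a}.
        \neg \Box (\neg q \land (s \to q)) holds at a, so \Diamond \neg \Box (\neg q \land (s \to q)) is true at a.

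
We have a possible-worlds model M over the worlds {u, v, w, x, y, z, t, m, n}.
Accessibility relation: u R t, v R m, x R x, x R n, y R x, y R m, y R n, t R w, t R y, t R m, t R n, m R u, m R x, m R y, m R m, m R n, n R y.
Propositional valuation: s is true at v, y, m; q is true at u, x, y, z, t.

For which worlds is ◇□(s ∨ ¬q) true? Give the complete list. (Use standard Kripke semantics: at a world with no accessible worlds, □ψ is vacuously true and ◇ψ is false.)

Let φ = ◇□(s ∨ ¬q). Evaluate φ at each world:
  u (successors {t}): φ is true.
  v (successors {m}): φ is false.
  w (successors ∅): φ is false.
  x (successors {x, n}): φ is true.
  y (successors {x, m, n}): φ is true.
  z (successors ∅): φ is false.
  t (successors {w, y, m, n}): φ is true.
  m (successors {u, x, y, m, n}): φ is true.
  n (successors {y}): φ is false.
For instance, at y:
  At y: ◇□(s ∨ ¬q) requires □(s ∨ ¬q) at some successor in {x, m, n}.
    □(s ∨ ¬q) holds at n, so ◇□(s ∨ ¬q) is true at y.
      At n: □(s ∨ ¬q) requires s ∨ ¬q at every successor {y}.
        At y: s ∨ ¬q is true.
      So □(s ∨ ¬q) is true at n.
Satisfying worlds: {u, x, y, t, m}

u, x, y, t, m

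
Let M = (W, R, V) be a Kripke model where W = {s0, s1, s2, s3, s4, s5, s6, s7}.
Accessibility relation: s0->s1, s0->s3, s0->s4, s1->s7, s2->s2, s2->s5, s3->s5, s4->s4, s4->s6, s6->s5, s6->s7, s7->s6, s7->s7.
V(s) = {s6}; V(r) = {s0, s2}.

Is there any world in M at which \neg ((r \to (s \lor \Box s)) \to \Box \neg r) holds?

No

Recall that \Box ψ holds at a world iff ψ holds at every accessible world, and \Diamond ψ holds iff ψ holds at some accessible world.
Let φ = \neg ((r \to (s \lor \Box s)) \to \Box \neg r). Evaluate φ at each world:
  s0 (successors {s1, s3, s4}): φ is false.
  s1 (successors {s7}): φ is false.
  s2 (successors {s2, s5}): φ is false.
  s3 (successors {s5}): φ is false.
  s4 (successors {s4, s6}): φ is false.
  s5 (successors ∅): φ is false.
  s6 (successors {s5, s7}): φ is false.
  s7 (successors {s6, s7}): φ is false.
For instance, at s6:
  At s6: (r \to (s \lor \Box s)) \to \Box \neg r is true, so \neg ((r \to (s \lor \Box s)) \to \Box \neg r) is false.
    At s6: r \to (s \lor \Box s) is true, \Box \neg r is true, so (r \to (s \lor \Box s)) \to \Box \neg r is true.
      At s6: r is false, s \lor \Box s is true, so r \to (s \lor \Box s) is true.
      At s6: \Box \neg r requires \neg r at every successor {s5, s7}.
        At s5: \neg r is true.
        At s7: \neg r is true.
      So \Box \neg r is true at s6.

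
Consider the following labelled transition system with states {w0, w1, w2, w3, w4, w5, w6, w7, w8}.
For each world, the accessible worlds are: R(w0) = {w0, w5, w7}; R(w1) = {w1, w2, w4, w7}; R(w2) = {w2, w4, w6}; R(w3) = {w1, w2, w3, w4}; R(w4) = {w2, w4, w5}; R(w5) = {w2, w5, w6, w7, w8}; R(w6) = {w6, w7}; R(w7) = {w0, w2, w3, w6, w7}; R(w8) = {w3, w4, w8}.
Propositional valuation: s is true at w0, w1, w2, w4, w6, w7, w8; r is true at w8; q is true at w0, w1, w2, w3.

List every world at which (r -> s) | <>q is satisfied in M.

Let φ = (r -> s) | <>q. Evaluate φ at each world:
  w0 (successors {w0, w5, w7}): φ is true.
  w1 (successors {w1, w2, w4, w7}): φ is true.
  w2 (successors {w2, w4, w6}): φ is true.
  w3 (successors {w1, w2, w3, w4}): φ is true.
  w4 (successors {w2, w4, w5}): φ is true.
  w5 (successors {w2, w5, w6, w7, w8}): φ is true.
  w6 (successors {w6, w7}): φ is true.
  w7 (successors {w0, w2, w3, w6, w7}): φ is true.
  w8 (successors {w3, w4, w8}): φ is true.
For instance, at w3:
  At w3: r -> s is true, <>q is true, so (r -> s) | <>q is true.
    At w3: <>q requires q at some successor in {w1, w2, w3, w4}.
      q holds at w1, so <>q is true at w3.
Satisfying worlds: {w0, w1, w2, w3, w4, w5, w6, w7, w8}

w0, w1, w2, w3, w4, w5, w6, w7, w8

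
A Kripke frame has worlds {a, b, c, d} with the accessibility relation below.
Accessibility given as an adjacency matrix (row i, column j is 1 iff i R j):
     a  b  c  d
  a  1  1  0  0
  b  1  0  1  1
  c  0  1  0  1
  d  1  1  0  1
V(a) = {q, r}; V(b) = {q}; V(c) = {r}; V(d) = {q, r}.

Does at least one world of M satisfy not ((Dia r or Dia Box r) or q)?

No

Let φ = not ((Dia r or Dia Box r) or q). Evaluate φ at each world:
  a (successors {a, b}): φ is false.
  b (successors {a, c, d}): φ is false.
  c (successors {b, d}): φ is false.
  d (successors {a, b, d}): φ is false.
For instance, at c:
  At c: (Dia r or Dia Box r) or q is true, so not ((Dia r or Dia Box r) or q) is false.
    At c: Dia r or Dia Box r is true, q is false, so (Dia r or Dia Box r) or q is true.
      At c: Dia r is true, Dia Box r is true, so Dia r or Dia Box r is true.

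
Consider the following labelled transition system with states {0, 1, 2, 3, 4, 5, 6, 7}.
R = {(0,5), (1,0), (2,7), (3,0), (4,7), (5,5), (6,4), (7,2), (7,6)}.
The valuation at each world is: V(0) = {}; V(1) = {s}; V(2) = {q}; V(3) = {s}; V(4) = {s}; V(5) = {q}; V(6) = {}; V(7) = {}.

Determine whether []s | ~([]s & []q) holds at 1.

Yes

At 1: []s is false, ~([]s & []q) is true, so []s | ~([]s & []q) is true.
  At 1: []s requires s at every successor {0}.
    s fails at 0, so []s is false at 1.
  At 1: []s & []q is false, so ~([]s & []q) is true.
    At 1: []s is false, []q is false, so []s & []q is false.
      At 1: []s requires s at every successor {0}.
        s fails at 0, so []s is false at 1.
      At 1: []q requires q at every successor {0}.
        q fails at 0, so []q is false at 1.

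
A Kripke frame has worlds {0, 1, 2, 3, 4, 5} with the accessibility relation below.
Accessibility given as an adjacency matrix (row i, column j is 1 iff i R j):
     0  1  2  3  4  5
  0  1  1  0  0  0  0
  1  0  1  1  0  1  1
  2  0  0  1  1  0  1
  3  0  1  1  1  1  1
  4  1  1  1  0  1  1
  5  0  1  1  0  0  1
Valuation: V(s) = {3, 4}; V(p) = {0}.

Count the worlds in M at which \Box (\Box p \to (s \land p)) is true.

Let φ = \Box (\Box p \to (s \land p)). Evaluate φ at each world:
  0 (successors {0, 1}): φ is true.
  1 (successors {1, 2, 4, 5}): φ is true.
  2 (successors {2, 3, 5}): φ is true.
  3 (successors {1, 2, 3, 4, 5}): φ is true.
  4 (successors {0, 1, 2, 4, 5}): φ is true.
  5 (successors {1, 2, 5}): φ is true.
For instance, at 3:
  At 3: \Box (\Box p \to (s \land p)) requires \Box p \to (s \land p) at every successor {1, 2, 3, 4, 5}.
    At 1: \Box p \to (s \land p) is true.
    At 2: \Box p \to (s \land p) is true.
    At 3: \Box p \to (s \land p) is true.
    At 4: \Box p \to (s \land p) is true.
    At 5: \Box p \to (s \land p) is true.
  So \Box (\Box p \to (s \land p)) is true at 3.
Satisfying worlds: {0, 1, 2, 3, 4, 5}

6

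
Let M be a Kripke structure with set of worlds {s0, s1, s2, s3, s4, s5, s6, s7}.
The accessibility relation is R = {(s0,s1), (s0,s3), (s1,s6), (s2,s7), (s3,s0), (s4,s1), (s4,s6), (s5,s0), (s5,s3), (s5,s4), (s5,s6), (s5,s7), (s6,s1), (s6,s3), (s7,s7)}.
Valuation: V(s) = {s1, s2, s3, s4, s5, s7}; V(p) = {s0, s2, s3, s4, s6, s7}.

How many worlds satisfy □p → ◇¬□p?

Let φ = □p → ◇¬□p. Evaluate φ at each world:
  s0 (successors {s1, s3}): φ is true.
  s1 (successors {s6}): φ is true.
  s2 (successors {s7}): φ is false.
  s3 (successors {s0}): φ is true.
  s4 (successors {s1, s6}): φ is true.
  s5 (successors {s0, s3, s4, s6, s7}): φ is true.
  s6 (successors {s1, s3}): φ is true.
  s7 (successors {s7}): φ is false.
For instance, at s4:
  At s4: □p is false, ◇¬□p is true, so □p → ◇¬□p is true.
    At s4: □p requires p at every successor {s1, s6}.
      p fails at s1, so □p is false at s4.
    At s4: ◇¬□p requires ¬□p at some successor in {s1, s6}.
      ¬□p holds at s6, so ◇¬□p is true at s4.
Satisfying worlds: {s0, s1, s3, s4, s5, s6}

6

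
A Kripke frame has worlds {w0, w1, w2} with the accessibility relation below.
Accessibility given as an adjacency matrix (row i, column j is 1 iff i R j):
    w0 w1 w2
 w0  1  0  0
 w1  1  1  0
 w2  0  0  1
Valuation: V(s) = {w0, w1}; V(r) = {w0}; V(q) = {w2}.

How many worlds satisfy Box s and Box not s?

Recall that Box ψ holds at a world iff ψ holds at every accessible world, and Dia ψ holds iff ψ holds at some accessible world.
Let φ = Box s and Box not s. Evaluate φ at each world:
  w0 (successors {w0}): φ is false.
  w1 (successors {w0, w1}): φ is false.
  w2 (successors {w2}): φ is false.
For instance, at w0:
  At w0: Box s is true, Box not s is false, so Box s and Box not s is false.
    At w0: Box s requires s at every successor {w0}.
      At w0: s is true.
    So Box s is true at w0.
    At w0: Box not s requires not s at every successor {w0}.
      not s fails at w0, so Box not s is false at w0.
Satisfying worlds: none.

0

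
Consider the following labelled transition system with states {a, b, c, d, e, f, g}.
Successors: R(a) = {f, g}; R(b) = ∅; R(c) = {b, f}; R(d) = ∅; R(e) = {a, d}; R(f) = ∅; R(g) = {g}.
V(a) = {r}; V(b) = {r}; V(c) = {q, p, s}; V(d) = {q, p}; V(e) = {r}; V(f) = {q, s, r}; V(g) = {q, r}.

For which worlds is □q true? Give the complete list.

Let φ = □q. Evaluate φ at each world:
  a (successors {f, g}): φ is true.
  b (successors ∅): φ is true.
  c (successors {b, f}): φ is false.
  d (successors ∅): φ is true.
  e (successors {a, d}): φ is false.
  f (successors ∅): φ is true.
  g (successors {g}): φ is true.
For instance, at a:
  At a: □q requires q at every successor {f, g}.
    At f: q is true.
    At g: q is true.
  So □q is true at a.
Satisfying worlds: {a, b, d, f, g}

a, b, d, f, g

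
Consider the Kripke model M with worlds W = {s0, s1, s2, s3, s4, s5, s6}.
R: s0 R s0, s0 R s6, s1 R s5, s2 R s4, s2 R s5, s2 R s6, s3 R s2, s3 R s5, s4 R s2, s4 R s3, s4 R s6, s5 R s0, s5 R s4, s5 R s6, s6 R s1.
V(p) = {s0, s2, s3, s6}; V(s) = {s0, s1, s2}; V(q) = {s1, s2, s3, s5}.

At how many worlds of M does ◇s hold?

Let φ = ◇s. Evaluate φ at each world:
  s0 (successors {s0, s6}): φ is true.
  s1 (successors {s5}): φ is false.
  s2 (successors {s4, s5, s6}): φ is false.
  s3 (successors {s2, s5}): φ is true.
  s4 (successors {s2, s3, s6}): φ is true.
  s5 (successors {s0, s4, s6}): φ is true.
  s6 (successors {s1}): φ is true.
For instance, at s2:
  At s2: ◇s requires s at some successor in {s4, s5, s6}.
    At s4: s is false.
    At s5: s is false.
    At s6: s is false.
  So ◇s is false at s2.
Satisfying worlds: {s0, s3, s4, s5, s6}

5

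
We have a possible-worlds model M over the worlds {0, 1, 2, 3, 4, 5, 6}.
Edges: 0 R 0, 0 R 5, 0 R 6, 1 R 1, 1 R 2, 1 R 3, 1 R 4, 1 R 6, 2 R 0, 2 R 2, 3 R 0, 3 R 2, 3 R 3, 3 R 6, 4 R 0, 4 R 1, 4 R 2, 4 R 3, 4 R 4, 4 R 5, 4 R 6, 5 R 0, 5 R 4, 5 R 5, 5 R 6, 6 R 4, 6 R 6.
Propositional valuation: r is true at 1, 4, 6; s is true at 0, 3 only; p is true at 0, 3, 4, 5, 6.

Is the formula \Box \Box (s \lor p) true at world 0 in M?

Recall that \Box ψ holds at a world iff ψ holds at every accessible world, and \Diamond ψ holds iff ψ holds at some accessible world.
At 0: \Box \Box (s \lor p) requires \Box (s \lor p) at every successor {0, 5, 6}.
    At 0: \Box (s \lor p) requires s \lor p at every successor {0, 5, 6}.
      At 0: s \lor p is true.
      At 5: s \lor p is true.
      At 6: s \lor p is true.
    So \Box (s \lor p) is true at 0.
    At 5: \Box (s \lor p) requires s \lor p at every successor {0, 4, 5, 6}.
      At 0: s \lor p is true.
      At 4: s \lor p is true.
      At 5: s \lor p is true.
      At 6: s \lor p is true.
    So \Box (s \lor p) is true at 5.
    At 6: \Box (s \lor p) requires s \lor p at every successor {4, 6}.
      At 4: s \lor p is true.
      At 6: s \lor p is true.
    So \Box (s \lor p) is true at 6.
So \Box \Box (s \lor p) is true at 0.

Yes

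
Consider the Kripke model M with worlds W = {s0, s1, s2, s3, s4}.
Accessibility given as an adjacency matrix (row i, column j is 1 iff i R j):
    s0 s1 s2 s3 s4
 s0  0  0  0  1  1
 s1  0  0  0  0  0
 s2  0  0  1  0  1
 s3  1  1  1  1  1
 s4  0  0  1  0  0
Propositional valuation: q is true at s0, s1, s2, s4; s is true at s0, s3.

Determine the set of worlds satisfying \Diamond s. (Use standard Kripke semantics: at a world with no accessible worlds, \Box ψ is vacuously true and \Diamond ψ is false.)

Let φ = \Diamond s. Evaluate φ at each world:
  s0 (successors {s3, s4}): φ is true.
  s1 (successors ∅): φ is false.
  s2 (successors {s2, s4}): φ is false.
  s3 (successors {s0, s1, s2, s3, s4}): φ is true.
  s4 (successors {s2}): φ is false.
For instance, at s4:
  At s4: \Diamond s requires s at some successor in {s2}.
    At s2: s is false.
  So \Diamond s is false at s4.
Satisfying worlds: {s0, s3}

s0, s3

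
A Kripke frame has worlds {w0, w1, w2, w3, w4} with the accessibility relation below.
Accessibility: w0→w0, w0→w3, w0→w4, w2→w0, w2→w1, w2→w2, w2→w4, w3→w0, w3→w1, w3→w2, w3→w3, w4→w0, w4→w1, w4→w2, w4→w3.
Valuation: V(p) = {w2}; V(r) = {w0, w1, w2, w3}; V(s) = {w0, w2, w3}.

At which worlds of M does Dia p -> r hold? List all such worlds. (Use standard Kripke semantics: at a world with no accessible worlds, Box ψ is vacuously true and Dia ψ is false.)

Let φ = Dia p -> r. Evaluate φ at each world:
  w0 (successors {w0, w3, w4}): φ is true.
  w1 (successors ∅): φ is true.
  w2 (successors {w0, w1, w2, w4}): φ is true.
  w3 (successors {w0, w1, w2, w3}): φ is true.
  w4 (successors {w0, w1, w2, w3}): φ is false.
For instance, at w2:
  At w2: Dia p is true, r is true, so Dia p -> r is true.
    At w2: Dia p requires p at some successor in {w0, w1, w2, w4}.
      p holds at w2, so Dia p is true at w2.
Satisfying worlds: {w0, w1, w2, w3}

w0, w1, w2, w3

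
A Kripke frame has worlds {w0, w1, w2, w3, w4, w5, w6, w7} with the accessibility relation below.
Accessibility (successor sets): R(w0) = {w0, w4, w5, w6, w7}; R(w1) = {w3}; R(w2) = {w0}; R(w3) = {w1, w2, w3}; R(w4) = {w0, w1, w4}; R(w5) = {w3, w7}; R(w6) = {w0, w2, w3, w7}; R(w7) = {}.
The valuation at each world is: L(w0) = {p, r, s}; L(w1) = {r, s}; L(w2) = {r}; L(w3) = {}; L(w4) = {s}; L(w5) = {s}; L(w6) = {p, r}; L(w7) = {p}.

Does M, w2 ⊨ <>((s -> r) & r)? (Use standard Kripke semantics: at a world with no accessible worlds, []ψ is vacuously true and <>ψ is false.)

At w2: <>((s -> r) & r) requires (s -> r) & r at some successor in {w0}.
  (s -> r) & r holds at w0, so <>((s -> r) & r) is true at w2.

Yes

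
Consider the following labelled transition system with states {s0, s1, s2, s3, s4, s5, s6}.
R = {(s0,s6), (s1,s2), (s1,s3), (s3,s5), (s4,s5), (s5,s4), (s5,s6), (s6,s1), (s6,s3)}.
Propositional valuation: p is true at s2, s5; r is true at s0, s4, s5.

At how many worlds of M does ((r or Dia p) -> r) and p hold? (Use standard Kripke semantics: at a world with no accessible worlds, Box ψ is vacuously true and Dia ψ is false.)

Let φ = ((r or Dia p) -> r) and p. Evaluate φ at each world:
  s0 (successors {s6}): φ is false.
  s1 (successors {s2, s3}): φ is false.
  s2 (successors ∅): φ is true.
  s3 (successors {s5}): φ is false.
  s4 (successors {s5}): φ is false.
  s5 (successors {s4, s6}): φ is true.
  s6 (successors {s1, s3}): φ is false.
For instance, at s6:
  At s6: (r or Dia p) -> r is true, p is false, so ((r or Dia p) -> r) and p is false.
    At s6: r or Dia p is false, r is false, so (r or Dia p) -> r is true.
      At s6: r is false, Dia p is false, so r or Dia p is false.
Satisfying worlds: {s2, s5}

2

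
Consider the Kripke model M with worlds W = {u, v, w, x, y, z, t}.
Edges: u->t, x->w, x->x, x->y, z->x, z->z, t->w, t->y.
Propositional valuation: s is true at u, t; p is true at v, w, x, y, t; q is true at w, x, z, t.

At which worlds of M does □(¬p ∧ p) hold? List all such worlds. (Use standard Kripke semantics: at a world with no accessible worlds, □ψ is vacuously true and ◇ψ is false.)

v, w, y

Let φ = □(¬p ∧ p). Evaluate φ at each world:
  u (successors {t}): φ is false.
  v (successors ∅): φ is true.
  w (successors ∅): φ is true.
  x (successors {w, x, y}): φ is false.
  y (successors ∅): φ is true.
  z (successors {x, z}): φ is false.
  t (successors {w, y}): φ is false.
For instance, at t:
  At t: □(¬p ∧ p) requires ¬p ∧ p at every successor {w, y}.
    ¬p ∧ p fails at w, so □(¬p ∧ p) is false at t.
Satisfying worlds: {v, w, y}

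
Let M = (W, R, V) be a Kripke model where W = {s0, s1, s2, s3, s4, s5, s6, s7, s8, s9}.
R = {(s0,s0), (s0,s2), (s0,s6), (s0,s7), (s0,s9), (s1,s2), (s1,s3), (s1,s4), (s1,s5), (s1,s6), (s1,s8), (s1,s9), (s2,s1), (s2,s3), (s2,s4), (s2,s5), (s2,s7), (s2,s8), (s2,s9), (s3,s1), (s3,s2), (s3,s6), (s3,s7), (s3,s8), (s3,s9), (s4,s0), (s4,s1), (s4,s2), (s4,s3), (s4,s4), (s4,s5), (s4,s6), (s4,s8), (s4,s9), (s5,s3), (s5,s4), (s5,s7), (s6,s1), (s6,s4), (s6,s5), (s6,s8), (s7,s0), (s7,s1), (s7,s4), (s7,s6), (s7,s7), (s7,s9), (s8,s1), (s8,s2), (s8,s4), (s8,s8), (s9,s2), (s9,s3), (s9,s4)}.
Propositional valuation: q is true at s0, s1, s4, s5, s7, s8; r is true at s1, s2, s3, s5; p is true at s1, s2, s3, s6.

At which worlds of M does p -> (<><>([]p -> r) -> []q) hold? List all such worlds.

Let φ = p -> (<><>([]p -> r) -> []q). Evaluate φ at each world:
  s0 (successors {s0, s2, s6, s7, s9}): φ is true.
  s1 (successors {s2, s3, s4, s5, s6, s8, s9}): φ is false.
  s2 (successors {s1, s3, s4, s5, s7, s8, s9}): φ is false.
  s3 (successors {s1, s2, s6, s7, s8, s9}): φ is false.
  s4 (successors {s0, s1, s2, s3, s4, s5, s6, s8, s9}): φ is true.
  s5 (successors {s3, s4, s7}): φ is true.
  s6 (successors {s1, s4, s5, s8}): φ is true.
  s7 (successors {s0, s1, s4, s6, s7, s9}): φ is true.
  s8 (successors {s1, s2, s4, s8}): φ is true.
  s9 (successors {s2, s3, s4}): φ is true.
For instance, at s7:
  At s7: p is false, <><>([]p -> r) -> []q is false, so p -> (<><>([]p -> r) -> []q) is true.
    At s7: <><>([]p -> r) is true, []q is false, so <><>([]p -> r) -> []q is false.
      At s7: <><>([]p -> r) requires <>([]p -> r) at some successor in {s0, s1, s4, s6, s7, s9}.
        <>([]p -> r) holds at s0, so <><>([]p -> r) is true at s7.
      At s7: []q requires q at every successor {s0, s1, s4, s6, s7, s9}.
        q fails at s6, so []q is false at s7.
Satisfying worlds: {s0, s4, s5, s6, s7, s8, s9}

s0, s4, s5, s6, s7, s8, s9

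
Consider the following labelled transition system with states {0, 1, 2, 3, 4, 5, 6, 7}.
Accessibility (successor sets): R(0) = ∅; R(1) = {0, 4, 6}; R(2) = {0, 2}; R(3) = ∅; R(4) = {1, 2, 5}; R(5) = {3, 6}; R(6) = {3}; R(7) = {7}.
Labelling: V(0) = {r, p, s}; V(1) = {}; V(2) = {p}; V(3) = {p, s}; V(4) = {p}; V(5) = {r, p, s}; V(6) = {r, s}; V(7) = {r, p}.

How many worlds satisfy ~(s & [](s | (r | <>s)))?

Let φ = ~(s & [](s | (r | <>s))). Evaluate φ at each world:
  0 (successors ∅): φ is false.
  1 (successors {0, 4, 6}): φ is true.
  2 (successors {0, 2}): φ is true.
  3 (successors ∅): φ is false.
  4 (successors {1, 2, 5}): φ is true.
  5 (successors {3, 6}): φ is false.
  6 (successors {3}): φ is false.
  7 (successors {7}): φ is true.
For instance, at 7:
  At 7: s & [](s | (r | <>s)) is false, so ~(s & [](s | (r | <>s))) is true.
    At 7: s is false, [](s | (r | <>s)) is true, so s & [](s | (r | <>s)) is false.
      At 7: [](s | (r | <>s)) requires s | (r | <>s) at every successor {7}.
        At 7: s | (r | <>s) is true.
      So [](s | (r | <>s)) is true at 7.
Satisfying worlds: {1, 2, 4, 7}

4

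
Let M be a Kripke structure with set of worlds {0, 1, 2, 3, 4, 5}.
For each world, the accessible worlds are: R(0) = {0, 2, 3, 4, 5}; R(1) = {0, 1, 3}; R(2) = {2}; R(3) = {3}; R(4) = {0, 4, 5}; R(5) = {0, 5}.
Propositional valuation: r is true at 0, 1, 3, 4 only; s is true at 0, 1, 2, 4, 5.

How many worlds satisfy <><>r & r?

4

Recall that <>ψ holds at a world iff ψ holds at some accessible world.
Let φ = <><>r & r. Evaluate φ at each world:
  0 (successors {0, 2, 3, 4, 5}): φ is true.
  1 (successors {0, 1, 3}): φ is true.
  2 (successors {2}): φ is false.
  3 (successors {3}): φ is true.
  4 (successors {0, 4, 5}): φ is true.
  5 (successors {0, 5}): φ is false.
For instance, at 3:
  At 3: <><>r is true, r is true, so <><>r & r is true.
    At 3: <><>r requires <>r at some successor in {3}.
      <>r holds at 3, so <><>r is true at 3.
Satisfying worlds: {0, 1, 3, 4}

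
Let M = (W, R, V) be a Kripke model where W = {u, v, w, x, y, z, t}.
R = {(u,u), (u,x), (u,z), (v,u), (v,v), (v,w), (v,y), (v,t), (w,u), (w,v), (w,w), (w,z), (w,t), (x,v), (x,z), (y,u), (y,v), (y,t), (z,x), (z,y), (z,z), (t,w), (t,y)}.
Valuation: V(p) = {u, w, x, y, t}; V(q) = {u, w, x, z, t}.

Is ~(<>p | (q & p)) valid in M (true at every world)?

Let φ = ~(<>p | (q & p)). Evaluate φ at each world:
  u (successors {u, x, z}): φ is false.
  v (successors {u, v, w, y, t}): φ is false.
  w (successors {u, v, w, z, t}): φ is false.
  x (successors {v, z}): φ is false.
  y (successors {u, v, t}): φ is false.
  z (successors {x, y, z}): φ is false.
  t (successors {w, y}): φ is false.
Detail at u (counterexample):
  At u: <>p | (q & p) is true, so ~(<>p | (q & p)) is false.
    At u: <>p is true, q & p is true, so <>p | (q & p) is true.
      At u: <>p requires p at some successor in {u, x, z}.
        p holds at u, so <>p is true at u.

No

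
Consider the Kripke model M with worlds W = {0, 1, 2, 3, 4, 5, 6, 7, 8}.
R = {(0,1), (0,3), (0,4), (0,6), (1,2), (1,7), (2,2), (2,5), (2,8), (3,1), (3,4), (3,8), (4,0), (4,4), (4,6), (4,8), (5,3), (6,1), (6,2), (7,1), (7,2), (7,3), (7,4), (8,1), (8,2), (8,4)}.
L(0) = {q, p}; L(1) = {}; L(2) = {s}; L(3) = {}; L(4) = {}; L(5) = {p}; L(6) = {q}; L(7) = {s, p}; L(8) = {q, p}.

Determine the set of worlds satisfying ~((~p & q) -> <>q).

Let φ = ~((~p & q) -> <>q). Evaluate φ at each world:
  0 (successors {1, 3, 4, 6}): φ is false.
  1 (successors {2, 7}): φ is false.
  2 (successors {2, 5, 8}): φ is false.
  3 (successors {1, 4, 8}): φ is false.
  4 (successors {0, 4, 6, 8}): φ is false.
  5 (successors {3}): φ is false.
  6 (successors {1, 2}): φ is true.
  7 (successors {1, 2, 3, 4}): φ is false.
  8 (successors {1, 2, 4}): φ is false.
For instance, at 0:
  At 0: (~p & q) -> <>q is true, so ~((~p & q) -> <>q) is false.
    At 0: ~p & q is false, <>q is true, so (~p & q) -> <>q is true.
      At 0: <>q requires q at some successor in {1, 3, 4, 6}.
        q holds at 6, so <>q is true at 0.
Satisfying worlds: {6}

6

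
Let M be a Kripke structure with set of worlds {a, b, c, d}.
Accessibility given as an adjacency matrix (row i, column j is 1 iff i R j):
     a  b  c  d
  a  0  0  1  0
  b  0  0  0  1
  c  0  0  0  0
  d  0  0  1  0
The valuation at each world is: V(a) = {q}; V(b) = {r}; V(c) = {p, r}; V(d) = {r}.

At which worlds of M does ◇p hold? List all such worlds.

Let φ = ◇p. Evaluate φ at each world:
  a (successors {c}): φ is true.
  b (successors {d}): φ is false.
  c (successors ∅): φ is false.
  d (successors {c}): φ is true.
For instance, at a:
  At a: ◇p requires p at some successor in {c}.
    p holds at c, so ◇p is true at a.
Satisfying worlds: {a, d}

a, d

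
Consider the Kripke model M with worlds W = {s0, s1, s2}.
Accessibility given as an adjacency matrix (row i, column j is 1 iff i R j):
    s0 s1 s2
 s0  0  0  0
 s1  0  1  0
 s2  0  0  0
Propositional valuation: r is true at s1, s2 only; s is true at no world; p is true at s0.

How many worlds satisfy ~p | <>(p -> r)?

Let φ = ~p | <>(p -> r). Evaluate φ at each world:
  s0 (successors ∅): φ is false.
  s1 (successors {s1}): φ is true.
  s2 (successors ∅): φ is true.
For instance, at s1:
  At s1: ~p is true, <>(p -> r) is true, so ~p | <>(p -> r) is true.
    At s1: <>(p -> r) requires p -> r at some successor in {s1}.
      p -> r holds at s1, so <>(p -> r) is true at s1.
Satisfying worlds: {s1, s2}

2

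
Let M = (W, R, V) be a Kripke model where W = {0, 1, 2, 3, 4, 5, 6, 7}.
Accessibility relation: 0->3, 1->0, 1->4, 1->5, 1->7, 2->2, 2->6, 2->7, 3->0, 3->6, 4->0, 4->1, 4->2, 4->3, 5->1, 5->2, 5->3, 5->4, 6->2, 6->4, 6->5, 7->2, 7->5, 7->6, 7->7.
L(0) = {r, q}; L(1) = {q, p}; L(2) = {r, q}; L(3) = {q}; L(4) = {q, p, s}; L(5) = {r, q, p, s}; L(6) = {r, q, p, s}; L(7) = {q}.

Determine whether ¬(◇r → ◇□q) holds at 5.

No

At 5: ◇r → ◇□q is true, so ¬(◇r → ◇□q) is false.
  At 5: ◇r is true, ◇□q is true, so ◇r → ◇□q is true.
    At 5: ◇r requires r at some successor in {1, 2, 3, 4}.
      r holds at 2, so ◇r is true at 5.
    At 5: ◇□q requires □q at some successor in {1, 2, 3, 4}.
      □q holds at 1, so ◇□q is true at 5.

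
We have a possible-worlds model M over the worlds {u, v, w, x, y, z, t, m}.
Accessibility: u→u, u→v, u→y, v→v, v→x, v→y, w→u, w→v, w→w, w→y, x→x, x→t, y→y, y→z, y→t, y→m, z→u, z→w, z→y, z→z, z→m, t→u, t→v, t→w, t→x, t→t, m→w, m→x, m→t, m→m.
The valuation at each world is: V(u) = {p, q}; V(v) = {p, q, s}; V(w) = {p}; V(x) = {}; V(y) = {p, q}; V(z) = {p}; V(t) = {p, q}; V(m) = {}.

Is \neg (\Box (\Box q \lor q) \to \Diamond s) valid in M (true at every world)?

Recall that \Box ψ holds at a world iff ψ holds at every accessible world, and \Diamond ψ holds iff ψ holds at some accessible world.
Let φ = \neg (\Box (\Box q \lor q) \to \Diamond s). Evaluate φ at each world:
  u (successors {u, v, y}): φ is false.
  v (successors {v, x, y}): φ is false.
  w (successors {u, v, w, y}): φ is false.
  x (successors {x, t}): φ is false.
  y (successors {y, z, t, m}): φ is false.
  z (successors {u, w, y, z, m}): φ is false.
  t (successors {u, v, w, x, t}): φ is false.
  m (successors {w, x, t, m}): φ is false.
Detail at u (counterexample):
  At u: \Box (\Box q \lor q) \to \Diamond s is true, so \neg (\Box (\Box q \lor q) \to \Diamond s) is false.
    At u: \Box (\Box q \lor q) is true, \Diamond s is true, so \Box (\Box q \lor q) \to \Diamond s is true.
      At u: \Box (\Box q \lor q) requires \Box q \lor q at every successor {u, v, y}.
        At u: \Box q \lor q is true.
        At v: \Box q \lor q is true.
        At y: \Box q \lor q is true.
      So \Box (\Box q \lor q) is true at u.
      At u: \Diamond s requires s at some successor in {u, v, y}.
        s holds at v, so \Diamond s is true at u.

No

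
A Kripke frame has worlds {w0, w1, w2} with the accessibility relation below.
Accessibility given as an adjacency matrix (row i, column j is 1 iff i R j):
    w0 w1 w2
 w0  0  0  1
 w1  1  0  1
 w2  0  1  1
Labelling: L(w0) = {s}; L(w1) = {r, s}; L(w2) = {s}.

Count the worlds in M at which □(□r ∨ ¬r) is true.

2

Recall that □ψ holds at a world iff ψ holds at every accessible world, and ◇ψ holds iff ψ holds at some accessible world.
Let φ = □(□r ∨ ¬r). Evaluate φ at each world:
  w0 (successors {w2}): φ is true.
  w1 (successors {w0, w2}): φ is true.
  w2 (successors {w1, w2}): φ is false.
For instance, at w0:
  At w0: □(□r ∨ ¬r) requires □r ∨ ¬r at every successor {w2}.
      At w2: □r is false, ¬r is true, so □r ∨ ¬r is true.
  So □(□r ∨ ¬r) is true at w0.
Satisfying worlds: {w0, w1}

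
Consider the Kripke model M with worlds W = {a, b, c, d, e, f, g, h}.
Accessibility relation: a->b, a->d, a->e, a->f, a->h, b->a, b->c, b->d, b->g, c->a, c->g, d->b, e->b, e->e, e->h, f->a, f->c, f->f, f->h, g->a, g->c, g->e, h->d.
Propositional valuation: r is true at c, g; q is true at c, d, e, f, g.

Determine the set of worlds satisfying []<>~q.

Let φ = []<>~q. Evaluate φ at each world:
  a (successors {b, d, e, f, h}): φ is false.
  b (successors {a, c, d, g}): φ is true.
  c (successors {a, g}): φ is true.
  d (successors {b}): φ is true.
  e (successors {b, e, h}): φ is false.
  f (successors {a, c, f, h}): φ is false.
  g (successors {a, c, e}): φ is true.
  h (successors {d}): φ is true.
For instance, at g:
  At g: []<>~q requires <>~q at every successor {a, c, e}.
      At a: <>~q requires ~q at some successor in {b, d, e, f, h}.
        ~q holds at b, so <>~q is true at a.
      At c: <>~q requires ~q at some successor in {a, g}.
        ~q holds at a, so <>~q is true at c.
      At e: <>~q requires ~q at some successor in {b, e, h}.
        ~q holds at b, so <>~q is true at e.
  So []<>~q is true at g.
Satisfying worlds: {b, c, d, g, h}

b, c, d, g, h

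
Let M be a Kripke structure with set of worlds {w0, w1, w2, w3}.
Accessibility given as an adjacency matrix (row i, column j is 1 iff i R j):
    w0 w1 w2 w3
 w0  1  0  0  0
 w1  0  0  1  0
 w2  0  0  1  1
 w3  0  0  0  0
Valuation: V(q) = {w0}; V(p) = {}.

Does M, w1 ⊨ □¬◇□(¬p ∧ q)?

No

Recall that □ψ holds at a world iff ψ holds at every accessible world, and ◇ψ holds iff ψ holds at some accessible world.
At w1: □¬◇□(¬p ∧ q) requires ¬◇□(¬p ∧ q) at every successor {w2}.
  ¬◇□(¬p ∧ q) fails at w2, so □¬◇□(¬p ∧ q) is false at w1.
    At w2: ◇□(¬p ∧ q) is true, so ¬◇□(¬p ∧ q) is false.
      At w2: ◇□(¬p ∧ q) requires □(¬p ∧ q) at some successor in {w2, w3}.
        □(¬p ∧ q) holds at w3, so ◇□(¬p ∧ q) is true at w2.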